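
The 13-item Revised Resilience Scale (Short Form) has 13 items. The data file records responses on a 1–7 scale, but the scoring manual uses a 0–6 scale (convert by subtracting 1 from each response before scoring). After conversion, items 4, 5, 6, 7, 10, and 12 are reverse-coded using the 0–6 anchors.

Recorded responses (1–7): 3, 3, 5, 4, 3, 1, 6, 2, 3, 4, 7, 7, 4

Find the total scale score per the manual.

37

Convert to 0–6: 2, 2, 4, 3, 2, 0, 5, 1, 2, 3, 6, 6, 3
Reverse-coded (reversed = (0+6) − raw = 6 − raw):
  item 4: 6 − 3 = 3
  item 5: 6 − 2 = 4
  item 6: 6 − 0 = 6
  item 7: 6 − 5 = 1
  item 10: 6 − 3 = 3
  item 12: 6 − 6 = 0
Scored: 2, 2, 4, 3, 4, 6, 1, 1, 2, 3, 6, 0, 3
Total = 37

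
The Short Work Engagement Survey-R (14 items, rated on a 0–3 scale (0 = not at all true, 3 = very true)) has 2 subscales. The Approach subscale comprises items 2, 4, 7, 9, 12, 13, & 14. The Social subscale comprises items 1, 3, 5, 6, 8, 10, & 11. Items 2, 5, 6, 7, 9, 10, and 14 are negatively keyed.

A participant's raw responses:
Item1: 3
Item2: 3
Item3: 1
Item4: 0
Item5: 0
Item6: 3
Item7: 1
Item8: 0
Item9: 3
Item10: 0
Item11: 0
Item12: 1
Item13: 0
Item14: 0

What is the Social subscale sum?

Social items: 1, 3, 5, 6, 8, 10, 11.
Of these, items 5, 6, and 10 are negatively keyed; reversed = (0+3) − raw = 3 − raw.
  item 1: 3
  item 3: 1
  item 5: 3 − 0 = 3
  item 6: 3 − 3 = 0
  item 8: 0
  item 10: 3 − 0 = 3
  item 11: 0
Sum = 3 + 1 + 3 + 0 + 0 + 3 + 0 = 10

10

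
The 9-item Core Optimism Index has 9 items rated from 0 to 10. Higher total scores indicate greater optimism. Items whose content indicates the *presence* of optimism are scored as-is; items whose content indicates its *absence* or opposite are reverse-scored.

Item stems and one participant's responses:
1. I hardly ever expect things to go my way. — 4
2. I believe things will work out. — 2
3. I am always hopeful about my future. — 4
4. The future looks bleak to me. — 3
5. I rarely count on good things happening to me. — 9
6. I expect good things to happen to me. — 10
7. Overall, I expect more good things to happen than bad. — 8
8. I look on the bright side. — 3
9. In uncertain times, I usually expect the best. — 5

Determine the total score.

46

Items 1, 4, 5 describe the absence/opposite of optimism → reverse-score.
reverse-coded value = 10 − response.
  item 1: 10 − 4 = 6
  item 2: 2
  item 3: 4
  item 4: 10 − 3 = 7
  item 5: 10 − 9 = 1
  item 6: 10
  item 7: 8
  item 8: 3
  item 9: 5
Total = 6 + 2 + 4 + 7 + 1 + 10 + 8 + 3 + 5 = 46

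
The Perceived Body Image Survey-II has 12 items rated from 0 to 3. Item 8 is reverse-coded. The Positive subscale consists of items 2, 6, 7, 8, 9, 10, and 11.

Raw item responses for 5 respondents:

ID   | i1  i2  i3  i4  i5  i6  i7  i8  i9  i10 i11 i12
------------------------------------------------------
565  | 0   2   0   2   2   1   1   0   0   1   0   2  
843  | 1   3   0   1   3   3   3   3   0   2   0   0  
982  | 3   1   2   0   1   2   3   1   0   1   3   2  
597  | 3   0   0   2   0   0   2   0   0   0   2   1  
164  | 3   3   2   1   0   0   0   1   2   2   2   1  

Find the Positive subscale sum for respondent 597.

7

Respondent 597 raw: 3, 0, 0, 2, 0, 0, 2, 0, 0, 0, 2, 1.
Positive items: 2, 6, 7, 8, 9, 10, 11.
Reverse-coded (reverse-coded value = 3 − response):
  item 2: 0
  item 6: 0
  item 7: 2
  item 8: 3 − 0 = 3
  item 9: 0
  item 10: 0
  item 11: 2
Sum = 0 + 0 + 2 + 3 + 0 + 0 + 2 = 7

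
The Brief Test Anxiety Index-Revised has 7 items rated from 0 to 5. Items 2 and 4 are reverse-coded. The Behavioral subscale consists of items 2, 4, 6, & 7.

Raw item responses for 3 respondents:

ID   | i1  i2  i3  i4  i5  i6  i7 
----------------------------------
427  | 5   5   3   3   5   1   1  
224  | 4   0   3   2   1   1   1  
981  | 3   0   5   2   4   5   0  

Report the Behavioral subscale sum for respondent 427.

4

Respondent 427 raw: 5, 5, 3, 3, 5, 1, 1.
Behavioral items: 2, 4, 6, 7.
Reverse-coded (on a 0–5 scale, reversed = 5 − raw):
  item 2: 5 − 5 = 0
  item 4: 5 − 3 = 2
  item 6: 1
  item 7: 1
Sum = 0 + 2 + 1 + 1 = 4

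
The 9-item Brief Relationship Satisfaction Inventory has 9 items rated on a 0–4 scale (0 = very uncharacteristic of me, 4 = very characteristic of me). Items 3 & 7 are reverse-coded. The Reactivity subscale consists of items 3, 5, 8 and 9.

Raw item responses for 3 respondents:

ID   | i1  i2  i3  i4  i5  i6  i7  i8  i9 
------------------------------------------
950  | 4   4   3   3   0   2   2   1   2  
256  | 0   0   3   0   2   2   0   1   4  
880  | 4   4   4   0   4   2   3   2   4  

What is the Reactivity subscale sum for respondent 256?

8

Respondent 256 raw: 0, 0, 3, 0, 2, 2, 0, 1, 4.
Reactivity items: 3, 5, 8, 9.
Reverse-coded (on a 0–4 scale, reversed = 4 − raw):
  item 3: 4 − 3 = 1
  item 5: 2
  item 8: 1
  item 9: 4
Sum = 1 + 2 + 1 + 4 = 8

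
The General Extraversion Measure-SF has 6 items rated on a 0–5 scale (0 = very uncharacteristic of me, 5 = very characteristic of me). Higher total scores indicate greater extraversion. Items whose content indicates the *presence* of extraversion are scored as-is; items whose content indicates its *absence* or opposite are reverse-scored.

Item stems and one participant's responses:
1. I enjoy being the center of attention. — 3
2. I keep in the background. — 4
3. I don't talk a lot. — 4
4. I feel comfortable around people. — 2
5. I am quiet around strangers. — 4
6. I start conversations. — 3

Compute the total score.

11

Items 2, 3, 5 describe the absence/opposite of extraversion → reverse-score.
reversed = (0+5) − raw = 5 − raw.
  item 1: 3
  item 2: 5 − 4 = 1
  item 3: 5 − 4 = 1
  item 4: 2
  item 5: 5 − 4 = 1
  item 6: 3
Total = 3 + 1 + 1 + 2 + 1 + 3 = 11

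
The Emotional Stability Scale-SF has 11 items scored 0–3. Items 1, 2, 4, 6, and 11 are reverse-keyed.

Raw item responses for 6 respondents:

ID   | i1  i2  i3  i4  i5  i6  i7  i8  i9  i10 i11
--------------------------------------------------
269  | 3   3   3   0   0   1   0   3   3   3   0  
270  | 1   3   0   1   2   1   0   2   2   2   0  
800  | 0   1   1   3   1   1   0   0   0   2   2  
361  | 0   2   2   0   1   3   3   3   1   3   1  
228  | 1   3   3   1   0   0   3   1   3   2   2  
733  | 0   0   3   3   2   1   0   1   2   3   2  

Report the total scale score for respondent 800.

12

Respondent 800 raw: 0, 1, 1, 3, 1, 1, 0, 0, 0, 2, 2.
Reverse-coded (reversed = (0+3) − raw = 3 − raw):
  item 1: 3 − 0 = 3
  item 2: 3 − 1 = 2
  item 3: 1
  item 4: 3 − 3 = 0
  item 5: 1
  item 6: 3 − 1 = 2
  item 7: 0
  item 8: 0
  item 9: 0
  item 10: 2
  item 11: 3 − 2 = 1
Sum = 3 + 2 + 1 + 0 + 1 + 2 + 0 + 0 + 0 + 2 + 1 = 12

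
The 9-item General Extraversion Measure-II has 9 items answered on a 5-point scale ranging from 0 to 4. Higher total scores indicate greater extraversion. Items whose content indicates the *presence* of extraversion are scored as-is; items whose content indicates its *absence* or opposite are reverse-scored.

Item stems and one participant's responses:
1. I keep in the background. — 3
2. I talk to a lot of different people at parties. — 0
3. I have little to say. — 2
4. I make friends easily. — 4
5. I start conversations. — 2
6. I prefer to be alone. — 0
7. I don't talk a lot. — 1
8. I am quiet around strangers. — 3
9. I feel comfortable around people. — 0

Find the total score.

Items 1, 3, 6, 7, 8 describe the absence/opposite of extraversion → reverse-score.
reversed = (0+4) − raw = 4 − raw.
  item 1: 4 − 3 = 1
  item 2: 0
  item 3: 4 − 2 = 2
  item 4: 4
  item 5: 2
  item 6: 4 − 0 = 4
  item 7: 4 − 1 = 3
  item 8: 4 − 3 = 1
  item 9: 0
Total = 1 + 0 + 2 + 4 + 2 + 4 + 3 + 1 + 0 = 17

17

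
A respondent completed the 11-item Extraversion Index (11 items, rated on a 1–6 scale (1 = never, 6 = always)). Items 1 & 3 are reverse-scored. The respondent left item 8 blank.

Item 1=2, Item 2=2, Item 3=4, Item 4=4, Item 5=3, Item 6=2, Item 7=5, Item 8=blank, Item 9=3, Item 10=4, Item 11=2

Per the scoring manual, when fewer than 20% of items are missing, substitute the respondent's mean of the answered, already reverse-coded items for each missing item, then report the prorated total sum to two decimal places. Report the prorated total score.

36.30

Reverse-coded (reverse-coded value = 7 − response):
  item 1: 7 − 2 = 5
  item 3: 7 − 4 = 3
Completed scored items (10 of 11): 5, 2, 3, 4, 3, 2, 5, 3, 4, 2; sum = 33.
Person mean = 33 / 10 ≈ 3.3000
Prorated total = (33 / 10) × 11 = 36.30 (to 2 dp)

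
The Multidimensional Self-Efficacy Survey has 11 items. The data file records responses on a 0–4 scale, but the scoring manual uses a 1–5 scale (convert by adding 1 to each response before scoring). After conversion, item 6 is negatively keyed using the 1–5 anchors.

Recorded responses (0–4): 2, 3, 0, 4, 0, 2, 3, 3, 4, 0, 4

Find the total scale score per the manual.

36

Convert to 1–5: 3, 4, 1, 5, 1, 3, 4, 4, 5, 1, 5
Reverse-coded (reverse-coded value = 6 − response):
  item 6: 6 − 3 = 3
Scored: 3, 4, 1, 5, 1, 3, 4, 4, 5, 1, 5
Total = 36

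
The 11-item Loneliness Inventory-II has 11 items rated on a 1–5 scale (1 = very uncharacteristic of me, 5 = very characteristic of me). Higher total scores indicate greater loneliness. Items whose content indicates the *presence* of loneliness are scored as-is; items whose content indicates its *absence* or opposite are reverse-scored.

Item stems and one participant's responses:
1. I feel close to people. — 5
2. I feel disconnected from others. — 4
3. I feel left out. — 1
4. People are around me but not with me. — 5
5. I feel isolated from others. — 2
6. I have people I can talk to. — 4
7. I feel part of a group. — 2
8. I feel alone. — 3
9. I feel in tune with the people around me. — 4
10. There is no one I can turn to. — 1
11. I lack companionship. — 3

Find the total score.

28

Items 1, 6, 7, 9 describe the absence/opposite of loneliness → reverse-score.
on a 1–5 scale, reversed = 6 − raw.
  item 1: 6 − 5 = 1
  item 2: 4
  item 3: 1
  item 4: 5
  item 5: 2
  item 6: 6 − 4 = 2
  item 7: 6 − 2 = 4
  item 8: 3
  item 9: 6 − 4 = 2
  item 10: 1
  item 11: 3
Total = 1 + 4 + 1 + 5 + 2 + 2 + 4 + 3 + 2 + 1 + 3 = 28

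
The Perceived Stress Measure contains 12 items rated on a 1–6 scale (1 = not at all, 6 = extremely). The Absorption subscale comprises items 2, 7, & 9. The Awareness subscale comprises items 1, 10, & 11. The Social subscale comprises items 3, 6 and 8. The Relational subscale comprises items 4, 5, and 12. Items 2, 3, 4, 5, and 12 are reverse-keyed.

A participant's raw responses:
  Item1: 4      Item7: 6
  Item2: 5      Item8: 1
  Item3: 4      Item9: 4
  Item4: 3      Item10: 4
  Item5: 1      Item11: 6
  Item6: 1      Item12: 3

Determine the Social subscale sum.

Social items: 3, 6, 8.
Of these, item 3 is reverse-keyed; reverse-coded value = 7 − response.
  item 3: 7 − 4 = 3
  item 6: 1
  item 8: 1
Sum = 3 + 1 + 1 = 5

5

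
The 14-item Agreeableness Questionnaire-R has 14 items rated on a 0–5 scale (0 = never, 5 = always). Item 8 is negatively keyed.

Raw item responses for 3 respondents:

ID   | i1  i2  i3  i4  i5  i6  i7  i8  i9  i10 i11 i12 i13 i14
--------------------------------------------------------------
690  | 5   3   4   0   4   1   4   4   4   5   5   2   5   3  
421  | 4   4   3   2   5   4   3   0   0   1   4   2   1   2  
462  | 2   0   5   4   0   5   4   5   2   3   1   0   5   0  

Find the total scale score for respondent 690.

Respondent 690 raw: 5, 3, 4, 0, 4, 1, 4, 4, 4, 5, 5, 2, 5, 3.
Reverse-coded (on a 0–5 scale, reversed = 5 − raw):
  item 1: 5
  item 2: 3
  item 3: 4
  item 4: 0
  item 5: 4
  item 6: 1
  item 7: 4
  item 8: 5 − 4 = 1
  item 9: 4
  item 10: 5
  item 11: 5
  item 12: 2
  item 13: 5
  item 14: 3
Sum = 5 + 3 + 4 + 0 + 4 + 1 + 4 + 1 + 4 + 5 + 5 + 2 + 5 + 3 = 46

46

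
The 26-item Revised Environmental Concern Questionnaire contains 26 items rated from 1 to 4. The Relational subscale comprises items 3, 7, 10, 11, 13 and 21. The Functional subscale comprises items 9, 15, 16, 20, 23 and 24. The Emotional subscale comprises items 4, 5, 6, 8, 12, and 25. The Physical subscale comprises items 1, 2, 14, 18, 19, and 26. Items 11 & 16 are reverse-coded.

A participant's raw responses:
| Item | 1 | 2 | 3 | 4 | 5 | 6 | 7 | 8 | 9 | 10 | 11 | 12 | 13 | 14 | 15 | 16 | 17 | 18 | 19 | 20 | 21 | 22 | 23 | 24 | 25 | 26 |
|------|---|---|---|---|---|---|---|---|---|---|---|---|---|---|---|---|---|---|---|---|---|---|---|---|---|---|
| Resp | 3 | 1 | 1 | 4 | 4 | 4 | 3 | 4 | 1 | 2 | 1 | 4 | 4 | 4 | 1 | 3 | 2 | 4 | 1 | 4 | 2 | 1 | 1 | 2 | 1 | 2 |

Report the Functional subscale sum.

11

Functional items: 9, 15, 16, 20, 23, 24.
Of these, item 16 is reverse-coded; reverse-coded value = 5 − response.
  item 9: 1
  item 15: 1
  item 16: 5 − 3 = 2
  item 20: 4
  item 23: 1
  item 24: 2
Sum = 1 + 1 + 2 + 4 + 1 + 2 = 11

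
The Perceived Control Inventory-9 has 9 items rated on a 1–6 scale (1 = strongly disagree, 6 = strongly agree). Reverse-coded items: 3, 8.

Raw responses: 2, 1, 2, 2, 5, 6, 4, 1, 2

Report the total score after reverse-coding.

33

Reversing items 3 and 8 with 7 − raw:
Total = 2 + 1 + (7−2) + 2 + 5 + 6 + 4 + (7−1) + 2
      = 2 + 1 + 5 + 2 + 5 + 6 + 4 + 6 + 2 = 33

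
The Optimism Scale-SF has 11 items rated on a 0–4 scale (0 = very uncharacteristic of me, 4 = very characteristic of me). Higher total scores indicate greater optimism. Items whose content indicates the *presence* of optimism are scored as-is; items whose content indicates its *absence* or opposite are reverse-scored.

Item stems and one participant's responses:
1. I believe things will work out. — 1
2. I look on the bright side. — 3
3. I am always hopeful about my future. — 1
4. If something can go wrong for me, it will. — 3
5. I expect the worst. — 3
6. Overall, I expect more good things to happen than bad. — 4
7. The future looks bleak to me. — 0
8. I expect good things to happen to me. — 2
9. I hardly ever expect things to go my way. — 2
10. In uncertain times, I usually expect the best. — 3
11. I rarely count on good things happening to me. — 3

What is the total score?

Items 4, 5, 7, 9, 11 describe the absence/opposite of optimism → reverse-score.
reversed = (0+4) − raw = 4 − raw.
  item 1: 1
  item 2: 3
  item 3: 1
  item 4: 4 − 3 = 1
  item 5: 4 − 3 = 1
  item 6: 4
  item 7: 4 − 0 = 4
  item 8: 2
  item 9: 4 − 2 = 2
  item 10: 3
  item 11: 4 − 3 = 1
Total = 1 + 3 + 1 + 1 + 1 + 4 + 4 + 2 + 2 + 3 + 1 = 23

23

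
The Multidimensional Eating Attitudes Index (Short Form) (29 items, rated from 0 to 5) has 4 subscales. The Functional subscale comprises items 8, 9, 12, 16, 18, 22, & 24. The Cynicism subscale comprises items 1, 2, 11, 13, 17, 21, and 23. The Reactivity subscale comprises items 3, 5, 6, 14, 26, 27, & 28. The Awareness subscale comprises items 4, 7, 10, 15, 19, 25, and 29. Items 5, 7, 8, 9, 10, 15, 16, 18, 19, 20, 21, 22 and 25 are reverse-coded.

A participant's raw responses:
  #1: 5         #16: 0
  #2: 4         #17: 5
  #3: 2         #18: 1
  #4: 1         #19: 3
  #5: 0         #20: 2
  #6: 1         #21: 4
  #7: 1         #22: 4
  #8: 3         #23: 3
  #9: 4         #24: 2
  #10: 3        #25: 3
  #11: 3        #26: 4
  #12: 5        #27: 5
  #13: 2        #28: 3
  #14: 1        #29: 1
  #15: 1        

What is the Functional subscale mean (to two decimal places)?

2.86

Functional items: 8, 9, 12, 16, 18, 22, 24.
Of these, items 8, 9, 16, 18 and 22 are reverse-coded; reversed = (0+5) − raw = 5 − raw.
  item 8: 5 − 3 = 2
  item 9: 5 − 4 = 1
  item 12: 5
  item 16: 5 − 0 = 5
  item 18: 5 − 1 = 4
  item 22: 5 − 4 = 1
  item 24: 2
Sum = 2 + 1 + 5 + 5 + 4 + 1 + 2 = 20
Mean = 20 / 7 = 2.86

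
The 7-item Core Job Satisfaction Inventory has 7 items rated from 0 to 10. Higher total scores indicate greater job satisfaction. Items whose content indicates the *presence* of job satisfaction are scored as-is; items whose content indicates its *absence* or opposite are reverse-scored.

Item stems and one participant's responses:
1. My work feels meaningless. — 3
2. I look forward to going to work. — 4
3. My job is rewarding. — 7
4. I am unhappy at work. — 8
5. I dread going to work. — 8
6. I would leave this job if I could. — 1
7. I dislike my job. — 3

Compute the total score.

38

Items 1, 4, 5, 6, 7 describe the absence/opposite of job satisfaction → reverse-score.
on a 0–10 scale, reversed = 10 − raw.
  item 1: 10 − 3 = 7
  item 2: 4
  item 3: 7
  item 4: 10 − 8 = 2
  item 5: 10 − 8 = 2
  item 6: 10 − 1 = 9
  item 7: 10 − 3 = 7
Total = 7 + 4 + 7 + 2 + 2 + 9 + 7 = 38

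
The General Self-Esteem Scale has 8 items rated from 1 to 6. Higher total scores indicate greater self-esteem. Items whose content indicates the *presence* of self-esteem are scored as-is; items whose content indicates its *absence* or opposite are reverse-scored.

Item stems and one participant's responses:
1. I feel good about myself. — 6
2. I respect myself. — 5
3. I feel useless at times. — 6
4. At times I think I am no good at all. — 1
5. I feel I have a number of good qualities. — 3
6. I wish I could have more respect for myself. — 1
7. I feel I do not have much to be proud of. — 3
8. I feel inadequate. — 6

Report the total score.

32

Items 3, 4, 6, 7, 8 describe the absence/opposite of self-esteem → reverse-score.
on a 1–6 scale, reversed = 7 − raw.
  item 1: 6
  item 2: 5
  item 3: 7 − 6 = 1
  item 4: 7 − 1 = 6
  item 5: 3
  item 6: 7 − 1 = 6
  item 7: 7 − 3 = 4
  item 8: 7 − 6 = 1
Total = 6 + 5 + 1 + 6 + 3 + 6 + 4 + 1 = 32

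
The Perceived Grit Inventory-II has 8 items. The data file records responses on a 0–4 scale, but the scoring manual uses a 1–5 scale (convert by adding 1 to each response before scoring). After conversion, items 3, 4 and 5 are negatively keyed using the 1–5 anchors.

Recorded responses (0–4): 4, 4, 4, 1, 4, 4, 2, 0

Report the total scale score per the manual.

25

Convert to 1–5: 5, 5, 5, 2, 5, 5, 3, 1
Reverse-coded (reverse-coded value = 6 − response):
  item 3: 6 − 5 = 1
  item 4: 6 − 2 = 4
  item 5: 6 − 5 = 1
Scored: 5, 5, 1, 4, 1, 5, 3, 1
Total = 25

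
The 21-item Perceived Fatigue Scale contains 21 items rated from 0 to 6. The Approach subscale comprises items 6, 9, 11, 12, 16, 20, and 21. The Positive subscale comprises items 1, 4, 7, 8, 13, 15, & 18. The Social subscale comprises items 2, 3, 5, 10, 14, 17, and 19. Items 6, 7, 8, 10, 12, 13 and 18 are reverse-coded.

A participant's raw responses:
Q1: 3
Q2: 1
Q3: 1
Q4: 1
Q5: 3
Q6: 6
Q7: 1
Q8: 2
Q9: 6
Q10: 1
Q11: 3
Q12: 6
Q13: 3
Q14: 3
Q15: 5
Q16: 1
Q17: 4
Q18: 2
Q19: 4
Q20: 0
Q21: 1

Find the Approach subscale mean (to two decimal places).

1.57

Approach items: 6, 9, 11, 12, 16, 20, 21.
Of these, items 6 & 12 are reverse-coded; on a 0–6 scale, reversed = 6 − raw.
  item 6: 6 − 6 = 0
  item 9: 6
  item 11: 3
  item 12: 6 − 6 = 0
  item 16: 1
  item 20: 0
  item 21: 1
Sum = 0 + 6 + 3 + 0 + 1 + 0 + 1 = 11
Mean = 11 / 7 = 1.57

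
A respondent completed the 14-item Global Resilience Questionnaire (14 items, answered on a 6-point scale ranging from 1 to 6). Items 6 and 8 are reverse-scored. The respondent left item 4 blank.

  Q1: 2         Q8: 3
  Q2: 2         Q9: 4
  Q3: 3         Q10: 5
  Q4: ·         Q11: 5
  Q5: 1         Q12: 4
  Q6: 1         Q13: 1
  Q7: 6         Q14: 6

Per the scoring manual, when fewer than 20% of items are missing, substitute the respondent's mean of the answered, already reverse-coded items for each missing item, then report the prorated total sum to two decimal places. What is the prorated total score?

52.77

Reverse-coded (reverse-coded value = 7 − response):
  item 6: 7 − 1 = 6
  item 8: 7 − 3 = 4
Completed scored items (13 of 14): 2, 2, 3, 1, 6, 6, 4, 4, 5, 5, 4, 1, 6; sum = 49.
Person mean = 49 / 13 ≈ 3.7692
Prorated total = (49 / 13) × 14 = 52.77 (to 2 dp)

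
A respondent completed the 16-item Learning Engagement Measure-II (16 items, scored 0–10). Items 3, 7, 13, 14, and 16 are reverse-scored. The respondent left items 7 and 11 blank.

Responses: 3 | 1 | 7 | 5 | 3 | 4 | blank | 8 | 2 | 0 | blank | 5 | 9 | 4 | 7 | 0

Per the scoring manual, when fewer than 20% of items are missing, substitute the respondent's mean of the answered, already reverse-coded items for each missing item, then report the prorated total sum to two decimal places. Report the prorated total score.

Reverse-coded (reversed = (0+10) − raw = 10 − raw):
  item 3: 10 − 7 = 3
  item 13: 10 − 9 = 1
  item 14: 10 − 4 = 6
  item 16: 10 − 0 = 10
Completed scored items (14 of 16): 3, 1, 3, 5, 3, 4, 8, 2, 0, 5, 1, 6, 7, 10; sum = 58.
Person mean = 58 / 14 ≈ 4.1429
Prorated total = (58 / 14) × 16 = 66.29 (to 2 dp)

66.29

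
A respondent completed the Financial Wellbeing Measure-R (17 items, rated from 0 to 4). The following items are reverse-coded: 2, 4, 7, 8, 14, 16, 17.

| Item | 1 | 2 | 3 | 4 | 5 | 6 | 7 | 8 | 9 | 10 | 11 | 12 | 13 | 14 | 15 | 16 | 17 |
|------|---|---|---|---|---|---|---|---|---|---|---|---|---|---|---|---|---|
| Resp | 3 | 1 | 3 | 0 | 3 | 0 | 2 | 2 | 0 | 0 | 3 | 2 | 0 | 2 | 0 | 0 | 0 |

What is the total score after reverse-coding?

35

Apply reverse scoring (on a 0–4 scale, reversed = 4 − raw):
  item 2: 4 − 1 = 3
  item 4: 4 − 0 = 4
  item 7: 4 − 2 = 2
  item 8: 4 − 2 = 2
  item 14: 4 − 2 = 2
  item 16: 4 − 0 = 4
  item 17: 4 − 0 = 4
Scored items: 3, 3, 3, 4, 3, 0, 2, 2, 0, 0, 3, 2, 0, 2, 0, 4, 4
Total = 3 + 3 + 3 + 4 + 3 + 0 + 2 + 2 + 0 + 0 + 3 + 2 + 0 + 2 + 0 + 4 + 4 = 35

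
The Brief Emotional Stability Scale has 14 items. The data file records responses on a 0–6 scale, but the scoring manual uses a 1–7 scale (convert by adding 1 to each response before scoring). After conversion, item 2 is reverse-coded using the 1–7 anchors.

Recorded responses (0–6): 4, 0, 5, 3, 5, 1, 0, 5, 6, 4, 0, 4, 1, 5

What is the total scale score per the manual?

Convert to 1–7: 5, 1, 6, 4, 6, 2, 1, 6, 7, 5, 1, 5, 2, 6
Reverse-coded (reversed = (1+7) − raw = 8 − raw):
  item 2: 8 − 1 = 7
Scored: 5, 7, 6, 4, 6, 2, 1, 6, 7, 5, 1, 5, 2, 6
Total = 63

63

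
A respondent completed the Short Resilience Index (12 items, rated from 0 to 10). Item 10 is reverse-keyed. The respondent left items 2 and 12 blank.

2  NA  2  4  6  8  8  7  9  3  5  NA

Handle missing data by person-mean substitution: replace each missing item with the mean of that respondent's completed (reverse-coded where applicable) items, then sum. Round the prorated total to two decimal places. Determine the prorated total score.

Reverse-coded (on a 0–10 scale, reversed = 10 − raw):
  item 10: 10 − 3 = 7
Completed scored items (10 of 12): 2, 2, 4, 6, 8, 8, 7, 9, 7, 5; sum = 58.
Person mean = 58 / 10 ≈ 5.8000
Prorated total = (58 / 10) × 12 = 69.60 (to 2 dp)

69.60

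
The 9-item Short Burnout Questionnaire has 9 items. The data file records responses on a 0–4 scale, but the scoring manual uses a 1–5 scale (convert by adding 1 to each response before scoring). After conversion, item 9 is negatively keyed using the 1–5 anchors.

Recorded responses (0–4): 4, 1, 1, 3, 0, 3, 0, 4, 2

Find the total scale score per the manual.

27

Convert to 1–5: 5, 2, 2, 4, 1, 4, 1, 5, 3
Reverse-coded (on a 1–5 scale, reversed = 6 − raw):
  item 9: 6 − 3 = 3
Scored: 5, 2, 2, 4, 1, 4, 1, 5, 3
Total = 27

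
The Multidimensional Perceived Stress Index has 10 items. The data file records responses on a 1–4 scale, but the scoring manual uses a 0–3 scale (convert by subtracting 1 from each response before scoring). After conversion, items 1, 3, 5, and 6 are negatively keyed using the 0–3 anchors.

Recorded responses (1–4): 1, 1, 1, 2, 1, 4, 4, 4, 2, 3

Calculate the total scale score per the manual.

Convert to 0–3: 0, 0, 0, 1, 0, 3, 3, 3, 1, 2
Reverse-coded (on a 0–3 scale, reversed = 3 − raw):
  item 1: 3 − 0 = 3
  item 3: 3 − 0 = 3
  item 5: 3 − 0 = 3
  item 6: 3 − 3 = 0
Scored: 3, 0, 3, 1, 3, 0, 3, 3, 1, 2
Total = 19

19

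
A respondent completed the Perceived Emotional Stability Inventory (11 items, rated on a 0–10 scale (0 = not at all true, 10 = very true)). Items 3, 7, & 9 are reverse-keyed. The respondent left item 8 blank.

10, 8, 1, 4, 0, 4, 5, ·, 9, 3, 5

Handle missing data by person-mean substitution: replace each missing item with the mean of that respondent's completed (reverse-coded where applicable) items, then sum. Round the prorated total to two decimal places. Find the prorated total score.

53.90

Reverse-coded (reversed = (0+10) − raw = 10 − raw):
  item 3: 10 − 1 = 9
  item 7: 10 − 5 = 5
  item 9: 10 − 9 = 1
Completed scored items (10 of 11): 10, 8, 9, 4, 0, 4, 5, 1, 3, 5; sum = 49.
Person mean = 49 / 10 ≈ 4.9000
Prorated total = (49 / 10) × 11 = 53.90 (to 2 dp)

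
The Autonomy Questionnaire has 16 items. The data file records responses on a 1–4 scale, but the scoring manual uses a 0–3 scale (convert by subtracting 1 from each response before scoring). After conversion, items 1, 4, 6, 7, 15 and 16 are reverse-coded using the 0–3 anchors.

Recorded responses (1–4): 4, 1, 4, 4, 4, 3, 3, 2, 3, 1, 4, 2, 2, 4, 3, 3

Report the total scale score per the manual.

21

Convert to 0–3: 3, 0, 3, 3, 3, 2, 2, 1, 2, 0, 3, 1, 1, 3, 2, 2
Reverse-coded (reverse-coded value = 3 − response):
  item 1: 3 − 3 = 0
  item 4: 3 − 3 = 0
  item 6: 3 − 2 = 1
  item 7: 3 − 2 = 1
  item 15: 3 − 2 = 1
  item 16: 3 − 2 = 1
Scored: 0, 0, 3, 0, 3, 1, 1, 1, 2, 0, 3, 1, 1, 3, 1, 1
Total = 21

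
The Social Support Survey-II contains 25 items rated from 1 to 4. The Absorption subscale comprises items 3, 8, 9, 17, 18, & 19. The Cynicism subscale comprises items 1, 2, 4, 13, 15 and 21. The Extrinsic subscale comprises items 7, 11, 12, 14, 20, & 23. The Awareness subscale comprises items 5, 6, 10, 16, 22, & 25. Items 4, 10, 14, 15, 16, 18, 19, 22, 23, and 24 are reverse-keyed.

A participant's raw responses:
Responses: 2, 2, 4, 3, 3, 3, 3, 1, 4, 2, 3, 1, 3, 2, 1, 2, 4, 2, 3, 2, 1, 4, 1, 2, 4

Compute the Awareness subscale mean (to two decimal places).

2.83

Awareness items: 5, 6, 10, 16, 22, 25.
Of these, items 10, 16, and 22 are reverse-keyed; on a 1–4 scale, reversed = 5 − raw.
  item 5: 3
  item 6: 3
  item 10: 5 − 2 = 3
  item 16: 5 − 2 = 3
  item 22: 5 − 4 = 1
  item 25: 4
Sum = 3 + 3 + 3 + 3 + 1 + 4 = 17
Mean = 17 / 6 = 2.83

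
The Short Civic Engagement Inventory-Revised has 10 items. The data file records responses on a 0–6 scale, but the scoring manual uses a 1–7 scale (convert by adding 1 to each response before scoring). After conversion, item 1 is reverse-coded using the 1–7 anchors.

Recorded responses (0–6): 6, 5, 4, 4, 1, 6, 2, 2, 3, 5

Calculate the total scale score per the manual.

Convert to 1–7: 7, 6, 5, 5, 2, 7, 3, 3, 4, 6
Reverse-coded (reverse-coded value = 8 − response):
  item 1: 8 − 7 = 1
Scored: 1, 6, 5, 5, 2, 7, 3, 3, 4, 6
Total = 42

42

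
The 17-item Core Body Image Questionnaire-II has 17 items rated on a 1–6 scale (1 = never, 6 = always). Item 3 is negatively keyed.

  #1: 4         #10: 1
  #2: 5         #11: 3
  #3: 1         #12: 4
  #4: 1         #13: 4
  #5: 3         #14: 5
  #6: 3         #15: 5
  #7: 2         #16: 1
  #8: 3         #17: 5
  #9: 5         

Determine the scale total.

Raw sum = 55. Negatively keyed items: 3; their raw sum = 1.
Each reversal replaces raw with 7 − raw, changing the total by 7 − 2·raw per item.
Total = 55 + 1·7 − 2·1 = 55 + 7 − 2 = 60

60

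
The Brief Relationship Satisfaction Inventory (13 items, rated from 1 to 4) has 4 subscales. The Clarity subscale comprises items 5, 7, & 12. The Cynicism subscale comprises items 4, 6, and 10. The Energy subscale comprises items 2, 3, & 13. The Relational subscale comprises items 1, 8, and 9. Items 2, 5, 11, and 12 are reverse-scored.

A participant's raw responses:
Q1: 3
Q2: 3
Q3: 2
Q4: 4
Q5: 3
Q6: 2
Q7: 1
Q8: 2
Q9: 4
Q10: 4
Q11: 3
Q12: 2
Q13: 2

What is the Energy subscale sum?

Energy items: 2, 3, 13.
Of these, item 2 is reverse-scored; on a 1–4 scale, reversed = 5 − raw.
  item 2: 5 − 3 = 2
  item 3: 2
  item 13: 2
Sum = 2 + 2 + 2 = 6

6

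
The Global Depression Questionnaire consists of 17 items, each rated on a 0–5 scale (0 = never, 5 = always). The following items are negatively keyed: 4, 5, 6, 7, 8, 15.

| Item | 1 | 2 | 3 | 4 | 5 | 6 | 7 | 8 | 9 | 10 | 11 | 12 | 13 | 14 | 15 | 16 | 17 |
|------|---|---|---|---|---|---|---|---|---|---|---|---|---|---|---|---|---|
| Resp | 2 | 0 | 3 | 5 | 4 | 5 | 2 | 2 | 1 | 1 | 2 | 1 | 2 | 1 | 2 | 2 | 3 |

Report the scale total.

28

Reversing items 4, 5, 6, 7, 8, and 15 with 5 − raw:
Total = 2 + 0 + 3 + (5−5) + (5−4) + (5−5) + (5−2) + (5−2) + 1 + 1 + 2 + 1 + 2 + 1 + (5−2) + 2 + 3
      = 2 + 0 + 3 + 0 + 1 + 0 + 3 + 3 + 1 + 1 + 2 + 1 + 2 + 1 + 3 + 2 + 3 = 28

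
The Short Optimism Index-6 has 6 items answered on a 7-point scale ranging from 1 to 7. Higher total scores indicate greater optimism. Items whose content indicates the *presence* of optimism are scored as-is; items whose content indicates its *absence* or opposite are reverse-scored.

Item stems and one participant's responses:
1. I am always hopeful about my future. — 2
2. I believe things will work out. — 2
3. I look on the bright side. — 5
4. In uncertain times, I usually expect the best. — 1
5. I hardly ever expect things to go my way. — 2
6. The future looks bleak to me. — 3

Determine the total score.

Items 5, 6 describe the absence/opposite of optimism → reverse-score.
on a 1–7 scale, reversed = 8 − raw.
  item 1: 2
  item 2: 2
  item 3: 5
  item 4: 1
  item 5: 8 − 2 = 6
  item 6: 8 − 3 = 5
Total = 2 + 2 + 5 + 1 + 6 + 5 = 21

21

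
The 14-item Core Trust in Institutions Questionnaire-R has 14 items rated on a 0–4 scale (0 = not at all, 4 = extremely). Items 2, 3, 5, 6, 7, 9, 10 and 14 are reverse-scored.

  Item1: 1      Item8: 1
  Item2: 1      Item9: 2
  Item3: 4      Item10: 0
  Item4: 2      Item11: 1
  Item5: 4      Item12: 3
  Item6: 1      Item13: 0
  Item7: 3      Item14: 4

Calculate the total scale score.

21

Reverse-scored items use 4 − raw:
  item 2: 4 − 1 = 3
  item 3: 4 − 4 = 0
  item 5: 4 − 4 = 0
  item 6: 4 − 1 = 3
  item 7: 4 − 3 = 1
  item 9: 4 − 2 = 2
  item 10: 4 − 0 = 4
  item 14: 4 − 4 = 0
Scored items: 1, 3, 0, 2, 0, 3, 1, 1, 2, 4, 1, 3, 0, 0
Total = 1 + 3 + 0 + 2 + 0 + 3 + 1 + 1 + 2 + 4 + 1 + 3 + 0 + 0 = 21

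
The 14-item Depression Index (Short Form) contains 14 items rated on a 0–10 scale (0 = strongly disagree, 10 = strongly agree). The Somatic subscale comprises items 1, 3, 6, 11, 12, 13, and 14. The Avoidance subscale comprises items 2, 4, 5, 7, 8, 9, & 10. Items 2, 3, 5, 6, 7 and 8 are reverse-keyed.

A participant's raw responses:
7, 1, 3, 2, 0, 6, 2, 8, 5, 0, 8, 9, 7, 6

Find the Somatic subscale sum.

Somatic items: 1, 3, 6, 11, 12, 13, 14.
Of these, items 3 and 6 are reverse-keyed; reversed = (0+10) − raw = 10 − raw.
  item 1: 7
  item 3: 10 − 3 = 7
  item 6: 10 − 6 = 4
  item 11: 8
  item 12: 9
  item 13: 7
  item 14: 6
Sum = 7 + 7 + 4 + 8 + 9 + 7 + 6 = 48

48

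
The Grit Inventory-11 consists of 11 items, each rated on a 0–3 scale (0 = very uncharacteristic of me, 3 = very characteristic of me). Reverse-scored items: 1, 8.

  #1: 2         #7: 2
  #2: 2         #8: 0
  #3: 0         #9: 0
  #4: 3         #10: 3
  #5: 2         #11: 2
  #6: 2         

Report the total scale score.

20

Raw sum = 18. Reverse-scored items: 1, 8; their raw sum = 2.
Each reversal replaces raw with 3 − raw, changing the total by 3 − 2·raw per item.
Total = 18 + 2·3 − 2·2 = 18 + 6 − 4 = 20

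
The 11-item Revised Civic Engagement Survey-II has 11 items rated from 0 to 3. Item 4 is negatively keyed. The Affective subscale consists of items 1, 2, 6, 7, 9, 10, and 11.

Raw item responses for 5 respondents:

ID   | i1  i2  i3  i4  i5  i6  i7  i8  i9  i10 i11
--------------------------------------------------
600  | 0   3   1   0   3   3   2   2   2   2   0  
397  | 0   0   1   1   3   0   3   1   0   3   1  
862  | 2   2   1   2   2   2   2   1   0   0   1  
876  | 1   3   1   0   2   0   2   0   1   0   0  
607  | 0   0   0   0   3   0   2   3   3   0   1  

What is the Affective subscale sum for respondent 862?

9

Respondent 862 raw: 2, 2, 1, 2, 2, 2, 2, 1, 0, 0, 1.
Affective items: 1, 2, 6, 7, 9, 10, 11.
Reverse-coded (on a 0–3 scale, reversed = 3 − raw):
  item 1: 2
  item 2: 2
  item 6: 2
  item 7: 2
  item 9: 0
  item 10: 0
  item 11: 1
Sum = 2 + 2 + 2 + 2 + 0 + 0 + 1 = 9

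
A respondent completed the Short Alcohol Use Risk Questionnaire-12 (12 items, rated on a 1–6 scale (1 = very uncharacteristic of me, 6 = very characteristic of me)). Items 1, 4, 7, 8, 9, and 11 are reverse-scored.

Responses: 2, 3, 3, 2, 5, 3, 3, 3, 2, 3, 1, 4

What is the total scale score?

50

Reversing items 1, 4, 7, 8, 9, and 11 with 7 − raw:
Total = (7−2) + 3 + 3 + (7−2) + 5 + 3 + (7−3) + (7−3) + (7−2) + 3 + (7−1) + 4
      = 5 + 3 + 3 + 5 + 5 + 3 + 4 + 4 + 5 + 3 + 6 + 4 = 50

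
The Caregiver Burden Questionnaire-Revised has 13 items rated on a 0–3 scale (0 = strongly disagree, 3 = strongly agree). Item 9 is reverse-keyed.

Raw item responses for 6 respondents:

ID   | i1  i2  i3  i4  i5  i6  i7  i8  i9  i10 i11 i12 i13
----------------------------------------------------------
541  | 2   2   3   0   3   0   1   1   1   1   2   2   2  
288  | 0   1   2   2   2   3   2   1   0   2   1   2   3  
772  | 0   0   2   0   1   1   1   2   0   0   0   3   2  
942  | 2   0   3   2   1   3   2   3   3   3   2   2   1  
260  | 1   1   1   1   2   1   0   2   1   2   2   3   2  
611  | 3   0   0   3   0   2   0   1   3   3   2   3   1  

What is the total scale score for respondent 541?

Respondent 541 raw: 2, 2, 3, 0, 3, 0, 1, 1, 1, 1, 2, 2, 2.
Reverse-coded (reverse-coded value = 3 − response):
  item 1: 2
  item 2: 2
  item 3: 3
  item 4: 0
  item 5: 3
  item 6: 0
  item 7: 1
  item 8: 1
  item 9: 3 − 1 = 2
  item 10: 1
  item 11: 2
  item 12: 2
  item 13: 2
Sum = 2 + 2 + 3 + 0 + 3 + 0 + 1 + 1 + 2 + 1 + 2 + 2 + 2 = 21

21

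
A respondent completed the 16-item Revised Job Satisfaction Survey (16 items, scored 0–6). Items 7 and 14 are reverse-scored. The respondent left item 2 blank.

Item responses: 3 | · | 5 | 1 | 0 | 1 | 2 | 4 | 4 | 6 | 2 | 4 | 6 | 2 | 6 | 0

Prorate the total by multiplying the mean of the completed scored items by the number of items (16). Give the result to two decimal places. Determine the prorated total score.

Reverse-coded (reverse-coded value = 6 − response):
  item 7: 6 − 2 = 4
  item 14: 6 − 2 = 4
Completed scored items (15 of 16): 3, 5, 1, 0, 1, 4, 4, 4, 6, 2, 4, 6, 4, 6, 0; sum = 50.
Person mean = 50 / 15 ≈ 3.3333
Prorated total = (50 / 15) × 16 = 53.33 (to 2 dp)

53.33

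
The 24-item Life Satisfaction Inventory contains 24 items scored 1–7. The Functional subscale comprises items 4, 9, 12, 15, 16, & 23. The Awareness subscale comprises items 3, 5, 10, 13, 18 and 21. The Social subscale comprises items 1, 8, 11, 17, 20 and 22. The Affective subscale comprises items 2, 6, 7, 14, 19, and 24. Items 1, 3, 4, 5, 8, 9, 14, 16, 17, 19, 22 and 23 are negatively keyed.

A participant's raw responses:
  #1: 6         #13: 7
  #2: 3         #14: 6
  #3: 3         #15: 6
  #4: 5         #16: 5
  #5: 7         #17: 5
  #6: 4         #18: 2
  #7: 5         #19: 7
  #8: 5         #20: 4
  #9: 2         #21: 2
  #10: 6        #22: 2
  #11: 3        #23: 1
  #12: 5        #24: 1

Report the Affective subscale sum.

Affective items: 2, 6, 7, 14, 19, 24.
Of these, items 14 & 19 are negatively keyed; reversed = (1+7) − raw = 8 − raw.
  item 2: 3
  item 6: 4
  item 7: 5
  item 14: 8 − 6 = 2
  item 19: 8 − 7 = 1
  item 24: 1
Sum = 3 + 4 + 5 + 2 + 1 + 1 = 16

16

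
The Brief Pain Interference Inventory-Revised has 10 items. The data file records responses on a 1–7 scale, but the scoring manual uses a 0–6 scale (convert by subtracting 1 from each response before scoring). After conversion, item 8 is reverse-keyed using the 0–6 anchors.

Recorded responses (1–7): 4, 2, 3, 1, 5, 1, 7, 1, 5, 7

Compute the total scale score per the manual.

32

Convert to 0–6: 3, 1, 2, 0, 4, 0, 6, 0, 4, 6
Reverse-coded (on a 0–6 scale, reversed = 6 − raw):
  item 8: 6 − 0 = 6
Scored: 3, 1, 2, 0, 4, 0, 6, 6, 4, 6
Total = 32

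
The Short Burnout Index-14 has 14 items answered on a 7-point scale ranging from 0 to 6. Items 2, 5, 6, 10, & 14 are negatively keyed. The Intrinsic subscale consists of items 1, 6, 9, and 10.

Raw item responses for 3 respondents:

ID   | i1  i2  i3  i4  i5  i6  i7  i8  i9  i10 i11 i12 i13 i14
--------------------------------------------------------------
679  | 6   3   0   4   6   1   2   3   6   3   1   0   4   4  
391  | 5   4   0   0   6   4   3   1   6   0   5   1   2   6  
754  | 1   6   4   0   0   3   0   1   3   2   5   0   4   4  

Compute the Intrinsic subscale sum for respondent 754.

11

Respondent 754 raw: 1, 6, 4, 0, 0, 3, 0, 1, 3, 2, 5, 0, 4, 4.
Intrinsic items: 1, 6, 9, 10.
Reverse-coded (on a 0–6 scale, reversed = 6 − raw):
  item 1: 1
  item 6: 6 − 3 = 3
  item 9: 3
  item 10: 6 − 2 = 4
Sum = 1 + 3 + 3 + 4 = 11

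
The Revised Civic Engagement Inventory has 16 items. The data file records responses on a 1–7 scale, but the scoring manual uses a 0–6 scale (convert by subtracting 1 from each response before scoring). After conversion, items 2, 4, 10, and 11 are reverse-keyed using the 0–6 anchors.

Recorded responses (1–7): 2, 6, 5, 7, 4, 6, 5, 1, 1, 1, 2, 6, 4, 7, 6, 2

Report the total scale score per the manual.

Convert to 0–6: 1, 5, 4, 6, 3, 5, 4, 0, 0, 0, 1, 5, 3, 6, 5, 1
Reverse-coded (reverse-coded value = 6 − response):
  item 2: 6 − 5 = 1
  item 4: 6 − 6 = 0
  item 10: 6 − 0 = 6
  item 11: 6 − 1 = 5
Scored: 1, 1, 4, 0, 3, 5, 4, 0, 0, 6, 5, 5, 3, 6, 5, 1
Total = 49

49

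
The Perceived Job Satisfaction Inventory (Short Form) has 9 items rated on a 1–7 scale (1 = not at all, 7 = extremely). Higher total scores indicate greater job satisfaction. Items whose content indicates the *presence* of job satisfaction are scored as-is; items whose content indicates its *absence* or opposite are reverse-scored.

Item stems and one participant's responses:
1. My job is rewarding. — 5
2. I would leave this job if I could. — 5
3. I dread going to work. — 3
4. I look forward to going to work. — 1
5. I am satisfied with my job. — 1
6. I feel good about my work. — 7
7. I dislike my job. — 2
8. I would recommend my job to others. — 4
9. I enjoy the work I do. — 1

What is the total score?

33

Items 2, 3, 7 describe the absence/opposite of job satisfaction → reverse-score.
reverse-coded value = 8 − response.
  item 1: 5
  item 2: 8 − 5 = 3
  item 3: 8 − 3 = 5
  item 4: 1
  item 5: 1
  item 6: 7
  item 7: 8 − 2 = 6
  item 8: 4
  item 9: 1
Total = 5 + 3 + 5 + 1 + 1 + 7 + 6 + 4 + 1 = 33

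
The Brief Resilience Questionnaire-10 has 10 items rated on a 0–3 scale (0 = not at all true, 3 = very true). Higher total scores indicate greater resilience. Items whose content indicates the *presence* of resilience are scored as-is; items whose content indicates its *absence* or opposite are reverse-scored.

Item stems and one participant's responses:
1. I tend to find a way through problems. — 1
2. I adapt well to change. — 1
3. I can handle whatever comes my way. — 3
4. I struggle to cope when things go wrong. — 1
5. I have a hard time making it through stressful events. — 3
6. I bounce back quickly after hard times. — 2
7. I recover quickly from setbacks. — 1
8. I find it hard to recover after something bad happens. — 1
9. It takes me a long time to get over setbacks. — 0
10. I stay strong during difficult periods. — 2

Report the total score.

Items 4, 5, 8, 9 describe the absence/opposite of resilience → reverse-score.
reverse-coded value = 3 − response.
  item 1: 1
  item 2: 1
  item 3: 3
  item 4: 3 − 1 = 2
  item 5: 3 − 3 = 0
  item 6: 2
  item 7: 1
  item 8: 3 − 1 = 2
  item 9: 3 − 0 = 3
  item 10: 2
Total = 1 + 1 + 3 + 2 + 0 + 2 + 1 + 2 + 3 + 2 = 17

17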